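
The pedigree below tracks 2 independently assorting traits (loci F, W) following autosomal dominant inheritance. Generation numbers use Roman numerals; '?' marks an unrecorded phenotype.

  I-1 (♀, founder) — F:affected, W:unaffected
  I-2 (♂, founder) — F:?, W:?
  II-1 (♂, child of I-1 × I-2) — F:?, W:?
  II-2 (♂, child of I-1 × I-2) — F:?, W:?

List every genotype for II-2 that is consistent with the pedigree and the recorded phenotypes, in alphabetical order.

II-2 ∈ {FF Ww, FF ww, Ff Ww, Ff ww, ff Ww, ff ww}

F/I-1 aff ·: Ff|FF
F/I-2 ? ·: ff|Ff|FF
F/II-1 ? I-1×I-2: ff|Ff|FF
F/II-2 ? I-1×I-2: ff|Ff|FF
⇒ F over [I-1,I-2,II-1,II-2]: 23 consistent
W/I-1 un ·: ww
W/I-2 ? ·: ww|Ww|WW
W/II-1 ? I-1×I-2: ww|Ww
W/II-2 ? I-1×I-2: ww|Ww
⇒ W over [I-1,I-2,II-1,II-2]: 6 consistent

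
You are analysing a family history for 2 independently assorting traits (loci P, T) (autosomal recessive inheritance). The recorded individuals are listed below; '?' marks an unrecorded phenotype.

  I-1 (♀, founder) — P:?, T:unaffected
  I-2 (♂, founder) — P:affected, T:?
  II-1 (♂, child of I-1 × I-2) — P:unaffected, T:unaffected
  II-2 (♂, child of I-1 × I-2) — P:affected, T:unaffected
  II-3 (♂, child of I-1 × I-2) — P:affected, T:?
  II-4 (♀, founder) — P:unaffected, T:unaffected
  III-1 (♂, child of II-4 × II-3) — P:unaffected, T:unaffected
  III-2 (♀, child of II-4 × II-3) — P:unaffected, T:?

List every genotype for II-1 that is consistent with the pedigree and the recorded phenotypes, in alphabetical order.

P/I-1 ? ·: Pp
P/I-2 aff ·: pp
P/II-1 un I-1×I-2: Pp
P/II-2 aff I-1×I-2: pp
P/II-3 aff I-1×I-2: pp
P/II-4 un ·: PP|Pp
P/III-1 un II-4×II-3: Pp
P/III-2 un II-4×II-3: Pp
⇒ P over [I-1,I-2,II-1,II-2,II-3,II-4,III-1,III-2]: 2 consistent
T/I-1 un ·: TT|Tt
T/I-2 ? ·: TT|Tt|tt
T/II-1 un I-1×I-2: TT|Tt
T/II-2 un I-1×I-2: TT|Tt
T/II-3 ? I-1×I-2: TT|Tt|tt
T/II-4 un ·: TT|Tt
T/III-1 un II-4×II-3: TT|Tt
T/III-2 ? II-4×II-3: TT|Tt|tt
⇒ T over [I-1,I-2,II-1,II-2,II-3,II-4,III-1,III-2]: 220 consistent

II-1 ∈ {Pp TT, Pp Tt}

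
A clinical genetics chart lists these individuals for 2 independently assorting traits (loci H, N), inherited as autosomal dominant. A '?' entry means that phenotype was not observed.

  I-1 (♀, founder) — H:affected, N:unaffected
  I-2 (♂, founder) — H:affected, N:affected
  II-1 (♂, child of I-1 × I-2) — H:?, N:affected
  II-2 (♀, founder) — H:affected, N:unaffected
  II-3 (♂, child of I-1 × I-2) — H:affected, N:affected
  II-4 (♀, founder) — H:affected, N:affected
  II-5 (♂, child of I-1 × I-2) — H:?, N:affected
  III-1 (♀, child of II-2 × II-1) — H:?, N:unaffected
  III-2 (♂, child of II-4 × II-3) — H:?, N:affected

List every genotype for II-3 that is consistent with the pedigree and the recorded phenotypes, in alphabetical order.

H/I-1 aff ·: Hh|HH
H/I-2 aff ·: Hh|HH
H/II-1 ? I-1×I-2: hh|Hh|HH
H/II-2 aff ·: Hh|HH
H/II-3 aff I-1×I-2: Hh|HH
H/II-4 aff ·: Hh|HH
H/II-5 ? I-1×I-2: hh|Hh|HH
H/III-1 ? II-2×II-1: hh|Hh|HH
H/III-2 ? II-4×II-3: hh|Hh|HH
⇒ H over [I-1,I-2,II-1,II-2,II-3,II-4,II-5,III-1,III-2]: 529 consistent
N/I-1 un ·: nn
N/I-2 aff ·: Nn|NN
N/II-1 aff I-1×I-2: Nn
N/II-2 un ·: nn
N/II-3 aff I-1×I-2: Nn
N/II-4 aff ·: Nn|NN
N/II-5 aff I-1×I-2: Nn
N/III-1 un II-2×II-1: nn
N/III-2 aff II-4×II-3: Nn|NN
⇒ N over [I-1,I-2,II-1,II-2,II-3,II-4,II-5,III-1,III-2]: 8 consistent

II-3 ∈ {HH Nn, Hh Nn}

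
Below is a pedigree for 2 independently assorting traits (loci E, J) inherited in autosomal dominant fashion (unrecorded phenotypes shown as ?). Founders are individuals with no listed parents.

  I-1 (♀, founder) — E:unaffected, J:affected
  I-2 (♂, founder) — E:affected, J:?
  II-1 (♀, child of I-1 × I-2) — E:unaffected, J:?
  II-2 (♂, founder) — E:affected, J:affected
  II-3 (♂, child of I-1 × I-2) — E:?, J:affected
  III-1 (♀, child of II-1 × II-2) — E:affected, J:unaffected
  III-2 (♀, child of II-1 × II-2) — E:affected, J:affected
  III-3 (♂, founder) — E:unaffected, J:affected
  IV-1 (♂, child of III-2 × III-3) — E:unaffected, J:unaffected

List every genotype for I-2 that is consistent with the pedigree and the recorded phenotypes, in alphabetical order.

I-2 ∈ {Ee JJ, Ee Jj, Ee jj}

E/I-1 un ·: ee
E/I-2 aff ·: Ee
E/II-1 un I-1×I-2: ee
E/II-2 aff ·: Ee|EE
E/II-3 ? I-1×I-2: ee|Ee
E/III-1 aff II-1×II-2: Ee
E/III-2 aff II-1×II-2: Ee
E/III-3 un ·: ee
E/IV-1 un III-2×III-3: ee
⇒ E over [I-1,I-2,II-1,II-2,II-3,III-1,III-2,III-3,IV-1]: 4 consistent
J/I-1 aff ·: Jj|JJ
J/I-2 ? ·: jj|Jj|JJ
J/II-1 ? I-1×I-2: jj|Jj
J/II-2 aff ·: Jj
J/II-3 aff I-1×I-2: Jj|JJ
J/III-1 un II-1×II-2: jj
J/III-2 aff II-1×II-2: Jj
J/III-3 aff ·: Jj
J/IV-1 un III-2×III-3: jj
⇒ J over [I-1,I-2,II-1,II-2,II-3,III-1,III-2,III-3,IV-1]: 11 consistent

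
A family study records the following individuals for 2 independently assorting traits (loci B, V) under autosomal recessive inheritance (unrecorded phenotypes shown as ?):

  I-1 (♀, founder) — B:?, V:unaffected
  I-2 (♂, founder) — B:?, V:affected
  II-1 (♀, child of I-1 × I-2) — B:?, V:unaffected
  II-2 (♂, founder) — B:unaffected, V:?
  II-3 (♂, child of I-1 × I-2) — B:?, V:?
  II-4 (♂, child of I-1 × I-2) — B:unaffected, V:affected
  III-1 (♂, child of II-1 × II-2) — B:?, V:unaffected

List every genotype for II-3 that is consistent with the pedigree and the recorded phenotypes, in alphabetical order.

II-3 ∈ {BB Vv, BB vv, Bb Vv, Bb vv, bb Vv, bb vv}

B/I-1 ? ·: BB|Bb|bb
B/I-2 ? ·: BB|Bb|bb
B/II-1 ? I-1×I-2: BB|Bb|bb
B/II-2 un ·: BB|Bb
B/II-3 ? I-1×I-2: BB|Bb|bb
B/II-4 un I-1×I-2: BB|Bb
B/III-1 ? II-1×II-2: BB|Bb|bb
⇒ B over [I-1,I-2,II-1,II-2,II-3,II-4,III-1]: 175 consistent
V/I-1 un ·: Vv
V/I-2 aff ·: vv
V/II-1 un I-1×I-2: Vv
V/II-2 ? ·: VV|Vv|vv
V/II-3 ? I-1×I-2: Vv|vv
V/II-4 aff I-1×I-2: vv
V/III-1 un II-1×II-2: VV|Vv
⇒ V over [I-1,I-2,II-1,II-2,II-3,II-4,III-1]: 10 consistent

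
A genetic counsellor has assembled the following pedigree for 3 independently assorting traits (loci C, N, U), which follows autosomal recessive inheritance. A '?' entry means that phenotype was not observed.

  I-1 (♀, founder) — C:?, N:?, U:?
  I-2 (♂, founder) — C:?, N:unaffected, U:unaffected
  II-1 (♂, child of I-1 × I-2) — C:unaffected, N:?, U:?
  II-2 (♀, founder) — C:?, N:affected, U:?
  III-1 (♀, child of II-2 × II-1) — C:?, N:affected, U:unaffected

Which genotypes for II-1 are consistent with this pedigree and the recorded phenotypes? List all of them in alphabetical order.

C/I-1 ? ·: CC|Cc|cc
C/I-2 ? ·: CC|Cc|cc
C/II-1 un I-1×I-2: CC|Cc
C/II-2 ? ·: CC|Cc|cc
C/III-1 ? II-2×II-1: CC|Cc|cc
⇒ C over [I-1,I-2,II-1,II-2,III-1]: 65 consistent
N/I-1 ? ·: NN|Nn|nn
N/I-2 un ·: NN|Nn
N/II-1 ? I-1×I-2: Nn|nn
N/II-2 aff ·: nn
N/III-1 aff II-2×II-1: nn
⇒ N over [I-1,I-2,II-1,II-2,III-1]: 7 consistent
U/I-1 ? ·: UU|Uu|uu
U/I-2 un ·: UU|Uu
U/II-1 ? I-1×I-2: UU|Uu|uu
U/II-2 ? ·: UU|Uu|uu
U/III-1 un II-2×II-1: UU|Uu
⇒ U over [I-1,I-2,II-1,II-2,III-1]: 45 consistent

II-1 ∈ {CC Nn UU, CC Nn Uu, CC Nn uu, CC nn UU, CC nn Uu, CC nn uu, Cc Nn UU, Cc Nn Uu, Cc Nn uu, Cc nn UU, Cc nn Uu, Cc nn uu}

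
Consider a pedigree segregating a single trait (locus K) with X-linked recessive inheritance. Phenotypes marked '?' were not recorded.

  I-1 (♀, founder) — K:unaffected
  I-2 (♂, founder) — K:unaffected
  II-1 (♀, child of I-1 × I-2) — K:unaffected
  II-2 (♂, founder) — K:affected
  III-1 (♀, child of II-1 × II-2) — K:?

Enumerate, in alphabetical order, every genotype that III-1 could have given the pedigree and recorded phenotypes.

K/I-1 un ·: X^KX^K|X^KX^k
K/I-2 un ·: X^KY
K/II-1 un I-1×I-2: X^KX^K|X^KX^k
K/II-2 aff ·: X^kY
K/III-1 ? II-1×II-2: X^KX^k|X^kX^k
⇒ K over [I-1,I-2,II-1,II-2,III-1]: 4 consistent

III-1 ∈ {X^KX^k, X^kX^k}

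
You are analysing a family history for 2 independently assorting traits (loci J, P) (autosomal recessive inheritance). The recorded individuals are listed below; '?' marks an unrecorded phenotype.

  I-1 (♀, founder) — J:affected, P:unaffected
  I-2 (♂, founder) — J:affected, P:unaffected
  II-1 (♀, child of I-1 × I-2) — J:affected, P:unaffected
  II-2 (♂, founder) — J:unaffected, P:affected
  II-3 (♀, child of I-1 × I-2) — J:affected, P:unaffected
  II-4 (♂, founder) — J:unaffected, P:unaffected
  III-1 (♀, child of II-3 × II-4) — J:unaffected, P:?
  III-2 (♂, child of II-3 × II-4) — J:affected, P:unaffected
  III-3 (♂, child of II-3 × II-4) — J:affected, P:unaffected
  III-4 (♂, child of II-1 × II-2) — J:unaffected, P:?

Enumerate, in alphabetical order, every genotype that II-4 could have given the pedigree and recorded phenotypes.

II-4 ∈ {Jj PP, Jj Pp}

J/I-1 aff ·: jj
J/I-2 aff ·: jj
J/II-1 aff I-1×I-2: jj
J/II-2 un ·: JJ|Jj
J/II-3 aff I-1×I-2: jj
J/II-4 un ·: Jj
J/III-1 un II-3×II-4: Jj
J/III-2 aff II-3×II-4: jj
J/III-3 aff II-3×II-4: jj
J/III-4 un II-1×II-2: Jj
⇒ J over [I-1,I-2,II-1,II-2,II-3,II-4,III-1,III-2,III-3,III-4]: 2 consistent
P/I-1 un ·: PP|Pp
P/I-2 un ·: PP|Pp
P/II-1 un I-1×I-2: PP|Pp
P/II-2 aff ·: pp
P/II-3 un I-1×I-2: PP|Pp
P/II-4 un ·: PP|Pp
P/III-1 ? II-3×II-4: PP|Pp|pp
P/III-2 un II-3×II-4: PP|Pp
P/III-3 un II-3×II-4: PP|Pp
P/III-4 ? II-1×II-2: Pp|pp
⇒ P over [I-1,I-2,II-1,II-2,II-3,II-4,III-1,III-2,III-3,III-4]: 270 consistent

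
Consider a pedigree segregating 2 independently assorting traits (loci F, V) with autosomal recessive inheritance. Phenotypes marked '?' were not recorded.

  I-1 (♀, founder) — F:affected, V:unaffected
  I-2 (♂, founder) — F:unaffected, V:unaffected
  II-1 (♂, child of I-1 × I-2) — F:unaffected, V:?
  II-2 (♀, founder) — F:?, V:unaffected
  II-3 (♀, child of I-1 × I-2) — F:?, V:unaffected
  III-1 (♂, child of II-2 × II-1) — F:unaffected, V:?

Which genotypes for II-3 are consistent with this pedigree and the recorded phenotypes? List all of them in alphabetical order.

II-3 ∈ {Ff VV, Ff Vv, ff VV, ff Vv}

F/I-1 aff ·: ff
F/I-2 un ·: FF|Ff
F/II-1 un I-1×I-2: Ff
F/II-2 ? ·: FF|Ff|ff
F/II-3 ? I-1×I-2: Ff|ff
F/III-1 un II-2×II-1: FF|Ff
⇒ F over [I-1,I-2,II-1,II-2,II-3,III-1]: 15 consistent
V/I-1 un ·: VV|Vv
V/I-2 un ·: VV|Vv
V/II-1 ? I-1×I-2: VV|Vv|vv
V/II-2 un ·: VV|Vv
V/II-3 un I-1×I-2: VV|Vv
V/III-1 ? II-2×II-1: VV|Vv|vv
⇒ V over [I-1,I-2,II-1,II-2,II-3,III-1]: 57 consistent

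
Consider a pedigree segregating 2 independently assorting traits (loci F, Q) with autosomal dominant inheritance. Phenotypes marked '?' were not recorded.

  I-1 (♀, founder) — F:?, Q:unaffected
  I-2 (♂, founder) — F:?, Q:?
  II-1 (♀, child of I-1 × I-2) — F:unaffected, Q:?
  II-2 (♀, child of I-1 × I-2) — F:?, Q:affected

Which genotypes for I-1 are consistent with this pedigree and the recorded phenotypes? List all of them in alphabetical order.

F/I-1 ? ·: ff|Ff
F/I-2 ? ·: ff|Ff
F/II-1 un I-1×I-2: ff
F/II-2 ? I-1×I-2: ff|Ff|FF
⇒ F over [I-1,I-2,II-1,II-2]: 8 consistent
Q/I-1 un ·: qq
Q/I-2 ? ·: Qq|QQ
Q/II-1 ? I-1×I-2: qq|Qq
Q/II-2 aff I-1×I-2: Qq
⇒ Q over [I-1,I-2,II-1,II-2]: 3 consistent

I-1 ∈ {Ff qq, ff qq}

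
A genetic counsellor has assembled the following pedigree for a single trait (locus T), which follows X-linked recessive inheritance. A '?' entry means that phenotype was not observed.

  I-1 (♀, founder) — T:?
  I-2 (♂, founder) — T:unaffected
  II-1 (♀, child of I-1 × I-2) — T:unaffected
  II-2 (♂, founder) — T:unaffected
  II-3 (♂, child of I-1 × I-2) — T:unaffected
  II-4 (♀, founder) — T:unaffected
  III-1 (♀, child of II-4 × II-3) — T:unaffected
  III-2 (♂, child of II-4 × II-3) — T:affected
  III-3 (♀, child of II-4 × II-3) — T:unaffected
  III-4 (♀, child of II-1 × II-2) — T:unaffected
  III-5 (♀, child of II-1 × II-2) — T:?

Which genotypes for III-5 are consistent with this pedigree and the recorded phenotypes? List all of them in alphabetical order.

T/I-1 ? ·: X^TX^T|X^TX^t
T/I-2 un ·: X^TY
T/II-1 un I-1×I-2: X^TX^T|X^TX^t
T/II-2 un ·: X^TY
T/II-3 un I-1×I-2: X^TY
T/II-4 un ·: X^TX^t
T/III-1 un II-4×II-3: X^TX^T|X^TX^t
T/III-2 aff II-4×II-3: X^tY
T/III-3 un II-4×II-3: X^TX^T|X^TX^t
T/III-4 un II-1×II-2: X^TX^T|X^TX^t
T/III-5 ? II-1×II-2: X^TX^T|X^TX^t
⇒ T over [I-1,I-2,II-1,II-2,II-3,II-4,III-1,III-2,III-3,III-4,III-5]: 24 consistent

III-5 ∈ {X^TX^T, X^TX^t}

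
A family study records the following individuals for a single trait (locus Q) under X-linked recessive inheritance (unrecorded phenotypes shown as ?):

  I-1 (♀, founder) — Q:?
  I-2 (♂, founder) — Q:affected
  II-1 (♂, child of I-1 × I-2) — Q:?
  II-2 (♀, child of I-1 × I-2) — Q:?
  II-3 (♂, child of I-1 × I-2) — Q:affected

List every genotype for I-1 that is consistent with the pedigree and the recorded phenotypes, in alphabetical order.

I-1 ∈ {X^QX^q, X^qX^q}

Q/I-1 ? ·: X^QX^q|X^qX^q
Q/I-2 aff ·: X^qY
Q/II-1 ? I-1×I-2: X^QY|X^qY
Q/II-2 ? I-1×I-2: X^QX^q|X^qX^q
Q/II-3 aff I-1×I-2: X^qY
⇒ Q over [I-1,I-2,II-1,II-2,II-3]: 5 consistent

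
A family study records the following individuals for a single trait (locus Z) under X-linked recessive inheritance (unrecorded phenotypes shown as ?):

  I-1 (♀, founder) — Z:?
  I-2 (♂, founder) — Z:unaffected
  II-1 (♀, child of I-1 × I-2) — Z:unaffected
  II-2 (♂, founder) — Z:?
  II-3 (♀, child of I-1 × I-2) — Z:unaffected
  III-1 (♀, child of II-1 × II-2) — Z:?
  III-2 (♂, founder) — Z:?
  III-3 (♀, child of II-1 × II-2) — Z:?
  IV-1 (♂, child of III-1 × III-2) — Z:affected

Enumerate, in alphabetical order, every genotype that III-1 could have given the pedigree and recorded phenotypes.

III-1 ∈ {X^ZX^z, X^zX^z}

Z/I-1 ? ·: X^ZX^Z|X^ZX^z|X^zX^z
Z/I-2 un ·: X^ZY
Z/II-1 un I-1×I-2: X^ZX^Z|X^ZX^z
Z/II-2 ? ·: X^ZY|X^zY
Z/II-3 un I-1×I-2: X^ZX^Z|X^ZX^z
Z/III-1 ? II-1×II-2: X^ZX^z|X^zX^z
Z/III-2 ? ·: X^ZY|X^zY
Z/III-3 ? II-1×II-2: X^ZX^Z|X^ZX^z|X^zX^z
Z/IV-1 aff III-1×III-2: X^zY
⇒ Z over [I-1,I-2,II-1,II-2,II-3,III-1,III-2,III-3,IV-1]: 42 consistent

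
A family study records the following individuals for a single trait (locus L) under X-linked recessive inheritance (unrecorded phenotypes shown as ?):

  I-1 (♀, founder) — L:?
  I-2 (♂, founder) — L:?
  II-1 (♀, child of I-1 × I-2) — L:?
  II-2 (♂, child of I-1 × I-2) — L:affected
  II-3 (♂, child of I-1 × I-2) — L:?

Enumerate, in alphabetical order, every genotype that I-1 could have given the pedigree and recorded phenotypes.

L/I-1 ? ·: X^LX^l|X^lX^l
L/I-2 ? ·: X^LY|X^lY
L/II-1 ? I-1×I-2: X^LX^L|X^LX^l|X^lX^l
L/II-2 aff I-1×I-2: X^lY
L/II-3 ? I-1×I-2: X^LY|X^lY
⇒ L over [I-1,I-2,II-1,II-2,II-3]: 10 consistent

I-1 ∈ {X^LX^l, X^lX^l}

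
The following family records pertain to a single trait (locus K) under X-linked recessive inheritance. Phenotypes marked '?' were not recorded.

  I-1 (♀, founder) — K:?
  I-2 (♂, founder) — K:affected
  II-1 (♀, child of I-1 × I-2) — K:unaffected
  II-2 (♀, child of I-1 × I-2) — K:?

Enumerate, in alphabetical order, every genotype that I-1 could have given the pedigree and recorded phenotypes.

I-1 ∈ {X^KX^K, X^KX^k}

K/I-1 ? ·: X^KX^K|X^KX^k
K/I-2 aff ·: X^kY
K/II-1 un I-1×I-2: X^KX^k
K/II-2 ? I-1×I-2: X^KX^k|X^kX^k
⇒ K over [I-1,I-2,II-1,II-2]: 3 consistent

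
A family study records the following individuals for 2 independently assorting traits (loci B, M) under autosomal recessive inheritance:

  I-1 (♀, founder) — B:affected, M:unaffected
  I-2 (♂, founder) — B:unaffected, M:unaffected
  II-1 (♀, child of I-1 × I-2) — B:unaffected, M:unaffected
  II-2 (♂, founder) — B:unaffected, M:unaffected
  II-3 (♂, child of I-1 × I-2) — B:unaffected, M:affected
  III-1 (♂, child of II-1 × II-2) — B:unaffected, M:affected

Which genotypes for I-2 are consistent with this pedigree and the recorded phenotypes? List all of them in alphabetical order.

B/I-1 aff ·: bb
B/I-2 un ·: BB|Bb
B/II-1 un I-1×I-2: Bb
B/II-2 un ·: BB|Bb
B/II-3 un I-1×I-2: Bb
B/III-1 un II-1×II-2: BB|Bb
⇒ B over [I-1,I-2,II-1,II-2,II-3,III-1]: 8 consistent
M/I-1 un ·: Mm
M/I-2 un ·: Mm
M/II-1 un I-1×I-2: Mm
M/II-2 un ·: Mm
M/II-3 aff I-1×I-2: mm
M/III-1 aff II-1×II-2: mm
⇒ M over [I-1,I-2,II-1,II-2,II-3,III-1]: 1 consistent

I-2 ∈ {BB Mm, Bb Mm}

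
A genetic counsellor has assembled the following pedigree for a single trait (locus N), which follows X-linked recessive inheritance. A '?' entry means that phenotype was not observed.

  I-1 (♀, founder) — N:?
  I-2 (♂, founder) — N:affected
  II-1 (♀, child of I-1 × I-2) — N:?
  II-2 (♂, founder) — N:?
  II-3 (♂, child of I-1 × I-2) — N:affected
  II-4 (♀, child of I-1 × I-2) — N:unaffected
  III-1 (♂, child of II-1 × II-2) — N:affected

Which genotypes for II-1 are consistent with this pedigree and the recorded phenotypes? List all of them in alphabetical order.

II-1 ∈ {X^NX^n, X^nX^n}

N/I-1 ? ·: X^NX^n
N/I-2 aff ·: X^nY
N/II-1 ? I-1×I-2: X^NX^n|X^nX^n
N/II-2 ? ·: X^NY|X^nY
N/II-3 aff I-1×I-2: X^nY
N/II-4 un I-1×I-2: X^NX^n
N/III-1 aff II-1×II-2: X^nY
⇒ N over [I-1,I-2,II-1,II-2,II-3,II-4,III-1]: 4 consistent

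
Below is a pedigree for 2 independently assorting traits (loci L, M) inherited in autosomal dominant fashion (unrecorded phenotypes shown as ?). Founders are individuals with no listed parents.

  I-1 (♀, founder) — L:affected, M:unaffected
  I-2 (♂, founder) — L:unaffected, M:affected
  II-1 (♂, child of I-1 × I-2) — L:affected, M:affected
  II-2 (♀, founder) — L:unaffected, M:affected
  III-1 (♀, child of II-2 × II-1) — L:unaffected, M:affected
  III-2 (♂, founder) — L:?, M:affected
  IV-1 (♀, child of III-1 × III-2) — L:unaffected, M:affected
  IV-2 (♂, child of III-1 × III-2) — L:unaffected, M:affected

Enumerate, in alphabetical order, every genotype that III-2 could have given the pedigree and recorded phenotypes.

L/I-1 aff ·: Ll|LL
L/I-2 un ·: ll
L/II-1 aff I-1×I-2: Ll
L/II-2 un ·: ll
L/III-1 un II-2×II-1: ll
L/III-2 ? ·: ll|Ll
L/IV-1 un III-1×III-2: ll
L/IV-2 un III-1×III-2: ll
⇒ L over [I-1,I-2,II-1,II-2,III-1,III-2,IV-1,IV-2]: 4 consistent
M/I-1 un ·: mm
M/I-2 aff ·: Mm|MM
M/II-1 aff I-1×I-2: Mm
M/II-2 aff ·: Mm|MM
M/III-1 aff II-2×II-1: Mm|MM
M/III-2 aff ·: Mm|MM
M/IV-1 aff III-1×III-2: Mm|MM
M/IV-2 aff III-1×III-2: Mm|MM
⇒ M over [I-1,I-2,II-1,II-2,III-1,III-2,IV-1,IV-2]: 52 consistent

III-2 ∈ {Ll MM, Ll Mm, ll MM, ll Mm}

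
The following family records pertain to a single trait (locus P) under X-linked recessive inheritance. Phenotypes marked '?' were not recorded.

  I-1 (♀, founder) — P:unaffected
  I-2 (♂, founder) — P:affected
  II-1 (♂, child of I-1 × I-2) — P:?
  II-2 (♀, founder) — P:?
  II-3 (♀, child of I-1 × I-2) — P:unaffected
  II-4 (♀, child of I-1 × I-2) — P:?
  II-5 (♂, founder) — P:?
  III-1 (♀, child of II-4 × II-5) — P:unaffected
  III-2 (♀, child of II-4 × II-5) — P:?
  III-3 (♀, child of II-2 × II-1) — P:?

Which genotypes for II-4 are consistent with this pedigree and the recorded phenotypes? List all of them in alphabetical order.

P/I-1 un ·: X^PX^P|X^PX^p
P/I-2 aff ·: X^pY
P/II-1 ? I-1×I-2: X^PY|X^pY
P/II-2 ? ·: X^PX^P|X^PX^p|X^pX^p
P/II-3 un I-1×I-2: X^PX^p
P/II-4 ? I-1×I-2: X^PX^p|X^pX^p
P/II-5 ? ·: X^PY|X^pY
P/III-1 un II-4×II-5: X^PX^P|X^PX^p
P/III-2 ? II-4×II-5: X^PX^P|X^PX^p|X^pX^p
P/III-3 ? II-2×II-1: X^PX^P|X^PX^p|X^pX^p
⇒ P over [I-1,I-2,II-1,II-2,II-3,II-4,II-5,III-1,III-2,III-3]: 80 consistent

II-4 ∈ {X^PX^p, X^pX^p}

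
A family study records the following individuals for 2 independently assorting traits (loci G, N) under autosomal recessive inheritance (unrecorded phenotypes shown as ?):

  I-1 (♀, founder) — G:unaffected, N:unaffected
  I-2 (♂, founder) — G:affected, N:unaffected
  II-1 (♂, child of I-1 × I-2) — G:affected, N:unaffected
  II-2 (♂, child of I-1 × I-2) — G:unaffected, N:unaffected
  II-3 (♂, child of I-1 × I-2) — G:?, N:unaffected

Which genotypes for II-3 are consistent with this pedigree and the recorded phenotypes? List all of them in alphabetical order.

G/I-1 un ·: Gg
G/I-2 aff ·: gg
G/II-1 aff I-1×I-2: gg
G/II-2 un I-1×I-2: Gg
G/II-3 ? I-1×I-2: Gg|gg
⇒ G over [I-1,I-2,II-1,II-2,II-3]: 2 consistent
N/I-1 un ·: NN|Nn
N/I-2 un ·: NN|Nn
N/II-1 un I-1×I-2: NN|Nn
N/II-2 un I-1×I-2: NN|Nn
N/II-3 un I-1×I-2: NN|Nn
⇒ N over [I-1,I-2,II-1,II-2,II-3]: 25 consistent

II-3 ∈ {Gg NN, Gg Nn, gg NN, gg Nn}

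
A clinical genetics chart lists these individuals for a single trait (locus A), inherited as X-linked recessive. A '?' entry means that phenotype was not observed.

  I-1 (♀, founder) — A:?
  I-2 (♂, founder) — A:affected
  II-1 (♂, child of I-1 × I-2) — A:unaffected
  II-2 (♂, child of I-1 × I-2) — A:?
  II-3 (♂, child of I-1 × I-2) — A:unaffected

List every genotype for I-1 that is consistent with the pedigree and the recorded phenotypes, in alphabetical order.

I-1 ∈ {X^AX^A, X^AX^a}

A/I-1 ? ·: X^AX^A|X^AX^a
A/I-2 aff ·: X^aY
A/II-1 un I-1×I-2: X^AY
A/II-2 ? I-1×I-2: X^AY|X^aY
A/II-3 un I-1×I-2: X^AY
⇒ A over [I-1,I-2,II-1,II-2,II-3]: 3 consistent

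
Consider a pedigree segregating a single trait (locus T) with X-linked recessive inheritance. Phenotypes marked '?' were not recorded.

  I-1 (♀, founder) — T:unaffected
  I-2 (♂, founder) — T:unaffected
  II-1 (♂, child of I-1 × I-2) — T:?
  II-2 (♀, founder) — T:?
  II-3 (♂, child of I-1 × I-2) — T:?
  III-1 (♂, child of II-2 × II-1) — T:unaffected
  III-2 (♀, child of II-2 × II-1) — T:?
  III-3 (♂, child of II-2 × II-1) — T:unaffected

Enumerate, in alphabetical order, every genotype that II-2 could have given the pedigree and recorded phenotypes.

T/I-1 un ·: X^TX^T|X^TX^t
T/I-2 un ·: X^TY
T/II-1 ? I-1×I-2: X^TY|X^tY
T/II-2 ? ·: X^TX^T|X^TX^t
T/II-3 ? I-1×I-2: X^TY|X^tY
T/III-1 un II-2×II-1: X^TY
T/III-2 ? II-2×II-1: X^TX^T|X^TX^t|X^tX^t
T/III-3 un II-2×II-1: X^TY
⇒ T over [I-1,I-2,II-1,II-2,II-3,III-1,III-2,III-3]: 15 consistent

II-2 ∈ {X^TX^T, X^TX^t}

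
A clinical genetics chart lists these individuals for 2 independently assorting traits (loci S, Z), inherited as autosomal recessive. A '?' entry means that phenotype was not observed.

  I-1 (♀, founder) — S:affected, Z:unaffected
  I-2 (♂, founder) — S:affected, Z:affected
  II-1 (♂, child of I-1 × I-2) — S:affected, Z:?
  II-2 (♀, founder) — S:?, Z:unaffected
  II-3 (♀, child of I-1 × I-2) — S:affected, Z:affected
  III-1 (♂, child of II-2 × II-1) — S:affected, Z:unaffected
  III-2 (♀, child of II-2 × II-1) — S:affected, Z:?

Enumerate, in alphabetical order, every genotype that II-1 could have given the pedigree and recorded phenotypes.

S/I-1 aff ·: ss
S/I-2 aff ·: ss
S/II-1 aff I-1×I-2: ss
S/II-2 ? ·: Ss|ss
S/II-3 aff I-1×I-2: ss
S/III-1 aff II-2×II-1: ss
S/III-2 aff II-2×II-1: ss
⇒ S over [I-1,I-2,II-1,II-2,II-3,III-1,III-2]: 2 consistent
Z/I-1 un ·: Zz
Z/I-2 aff ·: zz
Z/II-1 ? I-1×I-2: Zz|zz
Z/II-2 un ·: ZZ|Zz
Z/II-3 aff I-1×I-2: zz
Z/III-1 un II-2×II-1: ZZ|Zz
Z/III-2 ? II-2×II-1: ZZ|Zz|zz
⇒ Z over [I-1,I-2,II-1,II-2,II-3,III-1,III-2]: 13 consistent

II-1 ∈ {ss Zz, ss zz}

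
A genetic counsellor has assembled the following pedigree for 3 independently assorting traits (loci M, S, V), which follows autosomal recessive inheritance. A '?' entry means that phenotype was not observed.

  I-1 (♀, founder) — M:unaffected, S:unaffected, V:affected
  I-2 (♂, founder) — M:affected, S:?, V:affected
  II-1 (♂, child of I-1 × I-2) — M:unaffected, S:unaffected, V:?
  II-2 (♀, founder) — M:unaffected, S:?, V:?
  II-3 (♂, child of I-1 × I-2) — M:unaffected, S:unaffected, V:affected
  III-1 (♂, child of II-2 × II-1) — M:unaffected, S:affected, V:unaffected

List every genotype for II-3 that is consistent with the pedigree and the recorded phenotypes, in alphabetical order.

M/I-1 un ·: MM|Mm
M/I-2 aff ·: mm
M/II-1 un I-1×I-2: Mm
M/II-2 un ·: MM|Mm
M/II-3 un I-1×I-2: Mm
M/III-1 un II-2×II-1: MM|Mm
⇒ M over [I-1,I-2,II-1,II-2,II-3,III-1]: 8 consistent
S/I-1 un ·: SS|Ss
S/I-2 ? ·: SS|Ss|ss
S/II-1 un I-1×I-2: Ss
S/II-2 ? ·: Ss|ss
S/II-3 un I-1×I-2: SS|Ss
S/III-1 aff II-2×II-1: ss
⇒ S over [I-1,I-2,II-1,II-2,II-3,III-1]: 16 consistent
V/I-1 aff ·: vv
V/I-2 aff ·: vv
V/II-1 ? I-1×I-2: vv
V/II-2 ? ·: VV|Vv
V/II-3 aff I-1×I-2: vv
V/III-1 un II-2×II-1: Vv
⇒ V over [I-1,I-2,II-1,II-2,II-3,III-1]: 2 consistent

II-3 ∈ {Mm SS vv, Mm Ss vv}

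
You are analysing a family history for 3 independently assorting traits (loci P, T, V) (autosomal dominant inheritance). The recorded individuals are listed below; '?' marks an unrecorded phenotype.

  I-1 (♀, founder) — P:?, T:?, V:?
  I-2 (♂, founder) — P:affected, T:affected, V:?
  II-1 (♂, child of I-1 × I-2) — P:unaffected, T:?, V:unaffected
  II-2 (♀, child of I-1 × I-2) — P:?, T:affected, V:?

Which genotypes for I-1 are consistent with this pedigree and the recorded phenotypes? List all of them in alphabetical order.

I-1 ∈ {Pp TT Vv, Pp TT vv, Pp Tt Vv, Pp Tt vv, Pp tt Vv, Pp tt vv, pp TT Vv, pp TT vv, pp Tt Vv, pp Tt vv, pp tt Vv, pp tt vv}

P/I-1 ? ·: pp|Pp
P/I-2 aff ·: Pp
P/II-1 un I-1×I-2: pp
P/II-2 ? I-1×I-2: pp|Pp|PP
⇒ P over [I-1,I-2,II-1,II-2]: 5 consistent
T/I-1 ? ·: tt|Tt|TT
T/I-2 aff ·: Tt|TT
T/II-1 ? I-1×I-2: tt|Tt|TT
T/II-2 aff I-1×I-2: Tt|TT
⇒ T over [I-1,I-2,II-1,II-2]: 18 consistent
V/I-1 ? ·: vv|Vv
V/I-2 ? ·: vv|Vv
V/II-1 un I-1×I-2: vv
V/II-2 ? I-1×I-2: vv|Vv|VV
⇒ V over [I-1,I-2,II-1,II-2]: 8 consistent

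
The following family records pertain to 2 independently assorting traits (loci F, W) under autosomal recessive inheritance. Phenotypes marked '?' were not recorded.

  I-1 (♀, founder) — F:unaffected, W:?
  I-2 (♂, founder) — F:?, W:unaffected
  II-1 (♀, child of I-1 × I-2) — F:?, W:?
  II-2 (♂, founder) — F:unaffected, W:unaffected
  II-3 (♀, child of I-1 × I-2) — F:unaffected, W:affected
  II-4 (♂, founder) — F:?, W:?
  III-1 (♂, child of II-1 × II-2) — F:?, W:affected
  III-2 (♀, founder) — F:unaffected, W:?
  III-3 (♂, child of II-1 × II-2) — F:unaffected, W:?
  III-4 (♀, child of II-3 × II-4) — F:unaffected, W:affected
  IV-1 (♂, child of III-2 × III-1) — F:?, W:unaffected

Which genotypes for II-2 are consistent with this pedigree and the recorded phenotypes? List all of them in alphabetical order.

II-2 ∈ {FF Ww, Ff Ww}

F/I-1 un ·: FF|Ff
F/I-2 ? ·: FF|Ff|ff
F/II-1 ? I-1×I-2: FF|Ff|ff
F/II-2 un ·: FF|Ff
F/II-3 un I-1×I-2: FF|Ff
F/II-4 ? ·: FF|Ff|ff
F/III-1 ? II-1×II-2: FF|Ff|ff
F/III-2 un ·: FF|Ff
F/III-3 un II-1×II-2: FF|Ff
F/III-4 un II-3×II-4: FF|Ff
F/IV-1 ? III-2×III-1: FF|Ff|ff
⇒ F over [I-1,I-2,II-1,II-2,II-3,II-4,III-1,III-2,III-3,III-4,IV-1]: 2177 consistent
W/I-1 ? ·: Ww|ww
W/I-2 un ·: Ww
W/II-1 ? I-1×I-2: Ww|ww
W/II-2 un ·: Ww
W/II-3 aff I-1×I-2: ww
W/II-4 ? ·: Ww|ww
W/III-1 aff II-1×II-2: ww
W/III-2 ? ·: WW|Ww
W/III-3 ? II-1×II-2: WW|Ww|ww
W/III-4 aff II-3×II-4: ww
W/IV-1 un III-2×III-1: Ww
⇒ W over [I-1,I-2,II-1,II-2,II-3,II-4,III-1,III-2,III-3,III-4,IV-1]: 40 consistent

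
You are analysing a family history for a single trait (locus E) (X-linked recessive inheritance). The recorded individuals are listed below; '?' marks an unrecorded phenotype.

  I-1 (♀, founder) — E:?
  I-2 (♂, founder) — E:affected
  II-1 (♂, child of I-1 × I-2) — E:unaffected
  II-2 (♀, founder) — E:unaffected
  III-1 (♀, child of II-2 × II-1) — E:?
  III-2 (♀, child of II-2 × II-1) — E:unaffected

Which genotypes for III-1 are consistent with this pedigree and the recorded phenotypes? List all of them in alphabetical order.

E/I-1 ? ·: X^EX^E|X^EX^e
E/I-2 aff ·: X^eY
E/II-1 un I-1×I-2: X^EY
E/II-2 un ·: X^EX^E|X^EX^e
E/III-1 ? II-2×II-1: X^EX^E|X^EX^e
E/III-2 un II-2×II-1: X^EX^E|X^EX^e
⇒ E over [I-1,I-2,II-1,II-2,III-1,III-2]: 10 consistent

III-1 ∈ {X^EX^E, X^EX^e}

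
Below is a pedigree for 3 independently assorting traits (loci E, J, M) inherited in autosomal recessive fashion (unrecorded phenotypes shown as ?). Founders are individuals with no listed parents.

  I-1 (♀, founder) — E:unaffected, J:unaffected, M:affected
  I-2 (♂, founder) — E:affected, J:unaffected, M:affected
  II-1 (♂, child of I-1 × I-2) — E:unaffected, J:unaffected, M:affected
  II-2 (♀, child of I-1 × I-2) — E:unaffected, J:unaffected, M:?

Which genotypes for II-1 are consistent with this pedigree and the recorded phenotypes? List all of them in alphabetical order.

II-1 ∈ {Ee JJ mm, Ee Jj mm}

E/I-1 un ·: EE|Ee
E/I-2 aff ·: ee
E/II-1 un I-1×I-2: Ee
E/II-2 un I-1×I-2: Ee
⇒ E over [I-1,I-2,II-1,II-2]: 2 consistent
J/I-1 un ·: JJ|Jj
J/I-2 un ·: JJ|Jj
J/II-1 un I-1×I-2: JJ|Jj
J/II-2 un I-1×I-2: JJ|Jj
⇒ J over [I-1,I-2,II-1,II-2]: 13 consistent
M/I-1 aff ·: mm
M/I-2 aff ·: mm
M/II-1 aff I-1×I-2: mm
M/II-2 ? I-1×I-2: mm
⇒ M over [I-1,I-2,II-1,II-2]: 1 consistent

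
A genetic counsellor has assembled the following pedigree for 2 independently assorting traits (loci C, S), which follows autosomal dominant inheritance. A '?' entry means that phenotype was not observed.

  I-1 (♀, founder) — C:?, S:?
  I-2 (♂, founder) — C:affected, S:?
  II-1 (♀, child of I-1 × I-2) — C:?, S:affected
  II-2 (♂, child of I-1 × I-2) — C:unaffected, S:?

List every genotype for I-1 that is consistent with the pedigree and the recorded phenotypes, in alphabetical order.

C/I-1 ? ·: cc|Cc
C/I-2 aff ·: Cc
C/II-1 ? I-1×I-2: cc|Cc|CC
C/II-2 un I-1×I-2: cc
⇒ C over [I-1,I-2,II-1,II-2]: 5 consistent
S/I-1 ? ·: ss|Ss|SS
S/I-2 ? ·: ss|Ss|SS
S/II-1 aff I-1×I-2: Ss|SS
S/II-2 ? I-1×I-2: ss|Ss|SS
⇒ S over [I-1,I-2,II-1,II-2]: 21 consistent

I-1 ∈ {Cc SS, Cc Ss, Cc ss, cc SS, cc Ss, cc ss}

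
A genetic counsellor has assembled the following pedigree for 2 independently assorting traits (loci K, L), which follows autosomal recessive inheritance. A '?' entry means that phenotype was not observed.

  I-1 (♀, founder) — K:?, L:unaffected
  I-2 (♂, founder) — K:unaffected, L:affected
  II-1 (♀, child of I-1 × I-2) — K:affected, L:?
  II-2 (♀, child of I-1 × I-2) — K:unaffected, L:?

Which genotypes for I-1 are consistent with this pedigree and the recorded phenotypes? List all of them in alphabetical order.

I-1 ∈ {Kk LL, Kk Ll, kk LL, kk Ll}

K/I-1 ? ·: Kk|kk
K/I-2 un ·: Kk
K/II-1 aff I-1×I-2: kk
K/II-2 un I-1×I-2: KK|Kk
⇒ K over [I-1,I-2,II-1,II-2]: 3 consistent
L/I-1 un ·: LL|Ll
L/I-2 aff ·: ll
L/II-1 ? I-1×I-2: Ll|ll
L/II-2 ? I-1×I-2: Ll|ll
⇒ L over [I-1,I-2,II-1,II-2]: 5 consistent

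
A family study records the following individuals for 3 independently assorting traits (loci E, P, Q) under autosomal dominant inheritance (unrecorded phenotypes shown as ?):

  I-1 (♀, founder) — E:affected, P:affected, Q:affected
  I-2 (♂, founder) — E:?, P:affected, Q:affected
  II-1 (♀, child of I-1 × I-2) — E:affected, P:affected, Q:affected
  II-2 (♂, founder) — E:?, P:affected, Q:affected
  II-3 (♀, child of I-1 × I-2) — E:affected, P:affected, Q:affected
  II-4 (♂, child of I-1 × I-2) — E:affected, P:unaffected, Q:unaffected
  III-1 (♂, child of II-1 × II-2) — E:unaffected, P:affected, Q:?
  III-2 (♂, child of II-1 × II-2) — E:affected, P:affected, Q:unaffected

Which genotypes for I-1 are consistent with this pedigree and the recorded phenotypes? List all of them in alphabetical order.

E/I-1 aff ·: Ee|EE
E/I-2 ? ·: ee|Ee|EE
E/II-1 aff I-1×I-2: Ee
E/II-2 ? ·: ee|Ee
E/II-3 aff I-1×I-2: Ee|EE
E/II-4 aff I-1×I-2: Ee|EE
E/III-1 un II-1×II-2: ee
E/III-2 aff II-1×II-2: Ee|EE
⇒ E over [I-1,I-2,II-1,II-2,II-3,II-4,III-1,III-2]: 42 consistent
P/I-1 aff ·: Pp
P/I-2 aff ·: Pp
P/II-1 aff I-1×I-2: Pp|PP
P/II-2 aff ·: Pp|PP
P/II-3 aff I-1×I-2: Pp|PP
P/II-4 un I-1×I-2: pp
P/III-1 aff II-1×II-2: Pp|PP
P/III-2 aff II-1×II-2: Pp|PP
⇒ P over [I-1,I-2,II-1,II-2,II-3,II-4,III-1,III-2]: 26 consistent
Q/I-1 aff ·: Qq
Q/I-2 aff ·: Qq
Q/II-1 aff I-1×I-2: Qq
Q/II-2 aff ·: Qq
Q/II-3 aff I-1×I-2: Qq|QQ
Q/II-4 un I-1×I-2: qq
Q/III-1 ? II-1×II-2: qq|Qq|QQ
Q/III-2 un II-1×II-2: qq
⇒ Q over [I-1,I-2,II-1,II-2,II-3,II-4,III-1,III-2]: 6 consistent

I-1 ∈ {EE Pp Qq, Ee Pp Qq}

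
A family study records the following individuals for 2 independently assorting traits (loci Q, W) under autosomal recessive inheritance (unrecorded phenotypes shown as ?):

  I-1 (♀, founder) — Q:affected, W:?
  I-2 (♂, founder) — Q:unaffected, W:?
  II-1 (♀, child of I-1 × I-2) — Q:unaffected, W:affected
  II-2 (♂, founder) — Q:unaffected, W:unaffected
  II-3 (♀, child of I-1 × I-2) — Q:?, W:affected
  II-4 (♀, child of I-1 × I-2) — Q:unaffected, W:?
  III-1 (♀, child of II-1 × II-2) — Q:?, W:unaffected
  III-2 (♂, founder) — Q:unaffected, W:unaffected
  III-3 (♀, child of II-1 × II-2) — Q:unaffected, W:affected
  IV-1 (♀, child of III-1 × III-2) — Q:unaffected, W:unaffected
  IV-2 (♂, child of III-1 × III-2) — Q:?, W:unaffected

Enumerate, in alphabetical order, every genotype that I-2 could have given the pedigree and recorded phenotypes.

I-2 ∈ {QQ Ww, QQ ww, Qq Ww, Qq ww}

Q/I-1 aff ·: qq
Q/I-2 un ·: QQ|Qq
Q/II-1 un I-1×I-2: Qq
Q/II-2 un ·: QQ|Qq
Q/II-3 ? I-1×I-2: Qq|qq
Q/II-4 un I-1×I-2: Qq
Q/III-1 ? II-1×II-2: QQ|Qq|qq
Q/III-2 un ·: QQ|Qq
Q/III-3 un II-1×II-2: QQ|Qq
Q/IV-1 un III-1×III-2: QQ|Qq
Q/IV-2 ? III-1×III-2: QQ|Qq|qq
⇒ Q over [I-1,I-2,II-1,II-2,II-3,II-4,III-1,III-2,III-3,IV-1,IV-2]: 198 consistent
W/I-1 ? ·: Ww|ww
W/I-2 ? ·: Ww|ww
W/II-1 aff I-1×I-2: ww
W/II-2 un ·: Ww
W/II-3 aff I-1×I-2: ww
W/II-4 ? I-1×I-2: WW|Ww|ww
W/III-1 un II-1×II-2: Ww
W/III-2 un ·: WW|Ww
W/III-3 aff II-1×II-2: ww
W/IV-1 un III-1×III-2: WW|Ww
W/IV-2 un III-1×III-2: WW|Ww
⇒ W over [I-1,I-2,II-1,II-2,II-3,II-4,III-1,III-2,III-3,IV-1,IV-2]: 64 consistent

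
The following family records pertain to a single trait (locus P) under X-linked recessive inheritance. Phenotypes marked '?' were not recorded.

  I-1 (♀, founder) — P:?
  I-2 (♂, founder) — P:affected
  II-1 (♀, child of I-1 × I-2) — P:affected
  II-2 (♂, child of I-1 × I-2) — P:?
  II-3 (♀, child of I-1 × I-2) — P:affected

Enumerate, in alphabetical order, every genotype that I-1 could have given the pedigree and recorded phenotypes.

I-1 ∈ {X^PX^p, X^pX^p}

P/I-1 ? ·: X^PX^p|X^pX^p
P/I-2 aff ·: X^pY
P/II-1 aff I-1×I-2: X^pX^p
P/II-2 ? I-1×I-2: X^PY|X^pY
P/II-3 aff I-1×I-2: X^pX^p
⇒ P over [I-1,I-2,II-1,II-2,II-3]: 3 consistent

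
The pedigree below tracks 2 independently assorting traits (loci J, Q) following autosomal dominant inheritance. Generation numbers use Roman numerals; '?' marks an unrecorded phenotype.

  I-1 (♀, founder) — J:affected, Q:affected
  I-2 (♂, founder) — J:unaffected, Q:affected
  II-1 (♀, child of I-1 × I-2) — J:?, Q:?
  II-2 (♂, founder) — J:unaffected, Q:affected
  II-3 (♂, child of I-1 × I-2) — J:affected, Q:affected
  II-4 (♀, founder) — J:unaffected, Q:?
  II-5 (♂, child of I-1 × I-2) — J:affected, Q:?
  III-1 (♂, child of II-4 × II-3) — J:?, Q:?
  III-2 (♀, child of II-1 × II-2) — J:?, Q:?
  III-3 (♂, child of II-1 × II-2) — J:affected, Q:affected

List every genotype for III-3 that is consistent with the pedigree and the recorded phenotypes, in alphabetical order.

J/I-1 aff ·: Jj|JJ
J/I-2 un ·: jj
J/II-1 ? I-1×I-2: Jj
J/II-2 un ·: jj
J/II-3 aff I-1×I-2: Jj
J/II-4 un ·: jj
J/II-5 aff I-1×I-2: Jj
J/III-1 ? II-4×II-3: jj|Jj
J/III-2 ? II-1×II-2: jj|Jj
J/III-3 aff II-1×II-2: Jj
⇒ J over [I-1,I-2,II-1,II-2,II-3,II-4,II-5,III-1,III-2,III-3]: 8 consistent
Q/I-1 aff ·: Qq|QQ
Q/I-2 aff ·: Qq|QQ
Q/II-1 ? I-1×I-2: qq|Qq|QQ
Q/II-2 aff ·: Qq|QQ
Q/II-3 aff I-1×I-2: Qq|QQ
Q/II-4 ? ·: qq|Qq|QQ
Q/II-5 ? I-1×I-2: qq|Qq|QQ
Q/III-1 ? II-4×II-3: qq|Qq|QQ
Q/III-2 ? II-1×II-2: qq|Qq|QQ
Q/III-3 aff II-1×II-2: Qq|QQ
⇒ Q over [I-1,I-2,II-1,II-2,II-3,II-4,II-5,III-1,III-2,III-3]: 1274 consistent

III-3 ∈ {Jj QQ, Jj Qq}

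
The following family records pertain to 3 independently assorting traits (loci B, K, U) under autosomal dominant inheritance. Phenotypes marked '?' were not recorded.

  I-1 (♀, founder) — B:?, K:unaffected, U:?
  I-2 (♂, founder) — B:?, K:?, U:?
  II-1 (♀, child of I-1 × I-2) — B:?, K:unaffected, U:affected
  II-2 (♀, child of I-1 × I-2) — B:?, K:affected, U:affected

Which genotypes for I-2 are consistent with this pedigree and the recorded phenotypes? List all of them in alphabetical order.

I-2 ∈ {BB Kk UU, BB Kk Uu, BB Kk uu, Bb Kk UU, Bb Kk Uu, Bb Kk uu, bb Kk UU, bb Kk Uu, bb Kk uu}

B/I-1 ? ·: bb|Bb|BB
B/I-2 ? ·: bb|Bb|BB
B/II-1 ? I-1×I-2: bb|Bb|BB
B/II-2 ? I-1×I-2: bb|Bb|BB
⇒ B over [I-1,I-2,II-1,II-2]: 29 consistent
K/I-1 un ·: kk
K/I-2 ? ·: Kk
K/II-1 un I-1×I-2: kk
K/II-2 aff I-1×I-2: Kk
⇒ K over [I-1,I-2,II-1,II-2]: 1 consistent
U/I-1 ? ·: uu|Uu|UU
U/I-2 ? ·: uu|Uu|UU
U/II-1 aff I-1×I-2: Uu|UU
U/II-2 aff I-1×I-2: Uu|UU
⇒ U over [I-1,I-2,II-1,II-2]: 17 consistent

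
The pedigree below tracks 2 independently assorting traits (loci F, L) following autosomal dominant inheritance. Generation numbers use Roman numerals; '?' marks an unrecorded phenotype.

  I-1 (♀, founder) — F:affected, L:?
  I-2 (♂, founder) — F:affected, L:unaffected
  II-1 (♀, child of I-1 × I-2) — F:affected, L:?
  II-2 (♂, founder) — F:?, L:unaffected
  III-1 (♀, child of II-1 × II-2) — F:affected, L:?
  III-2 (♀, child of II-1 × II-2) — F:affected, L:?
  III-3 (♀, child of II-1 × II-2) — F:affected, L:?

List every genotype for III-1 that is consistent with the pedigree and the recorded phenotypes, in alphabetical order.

III-1 ∈ {FF Ll, FF ll, Ff Ll, Ff ll}

F/I-1 aff ·: Ff|FF
F/I-2 aff ·: Ff|FF
F/II-1 aff I-1×I-2: Ff|FF
F/II-2 ? ·: ff|Ff|FF
F/III-1 aff II-1×II-2: Ff|FF
F/III-2 aff II-1×II-2: Ff|FF
F/III-3 aff II-1×II-2: Ff|FF
⇒ F over [I-1,I-2,II-1,II-2,III-1,III-2,III-3]: 91 consistent
L/I-1 ? ·: ll|Ll|LL
L/I-2 un ·: ll
L/II-1 ? I-1×I-2: ll|Ll
L/II-2 un ·: ll
L/III-1 ? II-1×II-2: ll|Ll
L/III-2 ? II-1×II-2: ll|Ll
L/III-3 ? II-1×II-2: ll|Ll
⇒ L over [I-1,I-2,II-1,II-2,III-1,III-2,III-3]: 18 consistent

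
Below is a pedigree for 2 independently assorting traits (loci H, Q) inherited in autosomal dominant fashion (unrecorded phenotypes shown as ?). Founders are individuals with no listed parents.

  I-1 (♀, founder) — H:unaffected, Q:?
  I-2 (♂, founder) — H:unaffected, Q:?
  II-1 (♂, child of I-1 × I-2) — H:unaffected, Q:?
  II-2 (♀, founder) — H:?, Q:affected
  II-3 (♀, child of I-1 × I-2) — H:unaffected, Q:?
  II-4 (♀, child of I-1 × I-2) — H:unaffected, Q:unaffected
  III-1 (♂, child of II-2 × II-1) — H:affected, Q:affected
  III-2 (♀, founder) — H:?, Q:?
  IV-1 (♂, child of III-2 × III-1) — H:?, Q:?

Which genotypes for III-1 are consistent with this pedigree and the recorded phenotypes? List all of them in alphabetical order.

III-1 ∈ {Hh QQ, Hh Qq}

H/I-1 un ·: hh
H/I-2 un ·: hh
H/II-1 un I-1×I-2: hh
H/II-2 ? ·: Hh|HH
H/II-3 un I-1×I-2: hh
H/II-4 un I-1×I-2: hh
H/III-1 aff II-2×II-1: Hh
H/III-2 ? ·: hh|Hh|HH
H/IV-1 ? III-2×III-1: hh|Hh|HH
⇒ H over [I-1,I-2,II-1,II-2,II-3,II-4,III-1,III-2,IV-1]: 14 consistent
Q/I-1 ? ·: qq|Qq
Q/I-2 ? ·: qq|Qq
Q/II-1 ? I-1×I-2: qq|Qq|QQ
Q/II-2 aff ·: Qq|QQ
Q/II-3 ? I-1×I-2: qq|Qq|QQ
Q/II-4 un I-1×I-2: qq
Q/III-1 aff II-2×II-1: Qq|QQ
Q/III-2 ? ·: qq|Qq|QQ
Q/IV-1 ? III-2×III-1: qq|Qq|QQ
⇒ Q over [I-1,I-2,II-1,II-2,II-3,II-4,III-1,III-2,IV-1]: 311 consistent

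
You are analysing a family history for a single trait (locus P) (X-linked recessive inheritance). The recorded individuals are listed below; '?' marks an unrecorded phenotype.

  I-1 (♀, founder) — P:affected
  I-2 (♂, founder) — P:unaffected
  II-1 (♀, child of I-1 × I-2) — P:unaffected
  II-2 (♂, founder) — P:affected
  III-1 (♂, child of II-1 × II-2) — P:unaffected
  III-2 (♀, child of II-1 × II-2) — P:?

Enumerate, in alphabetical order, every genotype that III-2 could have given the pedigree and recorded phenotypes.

P/I-1 aff ·: X^pX^p
P/I-2 un ·: X^PY
P/II-1 un I-1×I-2: X^PX^p
P/II-2 aff ·: X^pY
P/III-1 un II-1×II-2: X^PY
P/III-2 ? II-1×II-2: X^PX^p|X^pX^p
⇒ P over [I-1,I-2,II-1,II-2,III-1,III-2]: 2 consistent

III-2 ∈ {X^PX^p, X^pX^p}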